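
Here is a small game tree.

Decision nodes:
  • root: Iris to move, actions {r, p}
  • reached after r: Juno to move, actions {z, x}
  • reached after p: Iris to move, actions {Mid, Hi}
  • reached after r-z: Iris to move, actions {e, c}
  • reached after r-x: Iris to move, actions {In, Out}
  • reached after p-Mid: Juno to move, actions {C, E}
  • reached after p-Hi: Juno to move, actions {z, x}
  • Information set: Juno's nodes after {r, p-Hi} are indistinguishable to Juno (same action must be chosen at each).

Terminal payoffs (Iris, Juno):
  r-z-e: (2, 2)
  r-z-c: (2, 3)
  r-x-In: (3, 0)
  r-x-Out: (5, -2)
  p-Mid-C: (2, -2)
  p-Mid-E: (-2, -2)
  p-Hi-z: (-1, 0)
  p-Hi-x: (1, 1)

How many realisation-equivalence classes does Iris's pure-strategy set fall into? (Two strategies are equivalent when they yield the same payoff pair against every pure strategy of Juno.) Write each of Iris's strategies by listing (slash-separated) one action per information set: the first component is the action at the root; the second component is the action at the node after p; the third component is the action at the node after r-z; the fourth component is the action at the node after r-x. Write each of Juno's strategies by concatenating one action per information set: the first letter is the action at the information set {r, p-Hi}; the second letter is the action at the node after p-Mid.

6

Iris has 16 pure strategies: r/Mid/e/In, r/Mid/e/Out, r/Mid/c/In, r/Mid/c/Out, r/Hi/e/In, r/Hi/e/Out, r/Hi/c/In, r/Hi/c/Out, p/Mid/e/In, p/Mid/e/Out, p/Mid/c/In, p/Mid/c/Out, p/Hi/e/In, p/Hi/e/Out, p/Hi/c/In, p/Hi/c/Out. Columns: zC, zE, xC, xE.
{r/Mid/e/In, r/Hi/e/In} → row (2,2) (2,2) (3,0) (3,0)
{r/Mid/e/Out, r/Hi/e/Out} → row (2,2) (2,2) (5,-2) (5,-2)
{r/Mid/c/In, r/Hi/c/In} → row (2,3) (2,3) (3,0) (3,0)
{r/Mid/c/Out, r/Hi/c/Out} → row (2,3) (2,3) (5,-2) (5,-2)
{p/Mid/e/In, p/Mid/e/Out, p/Mid/c/In, p/Mid/c/Out} → row (2,-2) (-2,-2) (2,-2) (-2,-2)
{p/Hi/e/In, p/Hi/e/Out, p/Hi/c/In, p/Hi/c/Out} → row (-1,0) (-1,0) (1,1) (1,1)
That's 6 distinct rows out of 16 strategies.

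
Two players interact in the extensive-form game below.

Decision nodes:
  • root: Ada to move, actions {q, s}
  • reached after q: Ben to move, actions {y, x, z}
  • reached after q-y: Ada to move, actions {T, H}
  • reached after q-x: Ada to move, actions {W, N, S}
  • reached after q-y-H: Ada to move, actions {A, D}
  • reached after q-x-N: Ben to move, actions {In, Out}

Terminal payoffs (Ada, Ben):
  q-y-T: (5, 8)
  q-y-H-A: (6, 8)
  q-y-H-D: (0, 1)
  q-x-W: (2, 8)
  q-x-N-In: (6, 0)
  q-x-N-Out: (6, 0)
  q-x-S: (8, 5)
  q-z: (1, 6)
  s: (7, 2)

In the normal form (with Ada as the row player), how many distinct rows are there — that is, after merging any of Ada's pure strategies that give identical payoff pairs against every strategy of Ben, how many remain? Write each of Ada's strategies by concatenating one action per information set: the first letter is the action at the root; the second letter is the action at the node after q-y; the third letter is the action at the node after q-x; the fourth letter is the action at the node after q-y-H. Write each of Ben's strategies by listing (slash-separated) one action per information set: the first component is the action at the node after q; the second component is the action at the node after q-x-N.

10

Ada has 24 pure strategies: qTWA, qTWD, qTNA, qTND, qTSA, qTSD, qHWA, qHWD, qHNA, qHND, qHSA, qHSD, sTWA, sTWD, sTNA, sTND, sTSA, sTSD, sHWA, sHWD, sHNA, sHND, sHSA, sHSD. Columns: y/In, y/Out, x/In, x/Out, z/In, z/Out.
{qTWA, qTWD} → row (5,8) (5,8) (2,8) (2,8) (1,6) (1,6)
{qTNA, qTND} → row (5,8) (5,8) (6,0) (6,0) (1,6) (1,6)
{qTSA, qTSD} → row (5,8) (5,8) (8,5) (8,5) (1,6) (1,6)
{qHWA} → row (6,8) (6,8) (2,8) (2,8) (1,6) (1,6)
{qHWD} → row (0,1) (0,1) (2,8) (2,8) (1,6) (1,6)
{qHNA} → row (6,8) (6,8) (6,0) (6,0) (1,6) (1,6)
{qHND} → row (0,1) (0,1) (6,0) (6,0) (1,6) (1,6)
{qHSA} → row (6,8) (6,8) (8,5) (8,5) (1,6) (1,6)
{qHSD} → row (0,1) (0,1) (8,5) (8,5) (1,6) (1,6)
{sTWA, sTWD, sTNA, sTND, sTSA, sTSD, sHWA, sHWD, sHNA, sHND, sHSA, sHSD} → row (7,2) (7,2) (7,2) (7,2) (7,2) (7,2)
That's 10 distinct rows out of 24 strategies.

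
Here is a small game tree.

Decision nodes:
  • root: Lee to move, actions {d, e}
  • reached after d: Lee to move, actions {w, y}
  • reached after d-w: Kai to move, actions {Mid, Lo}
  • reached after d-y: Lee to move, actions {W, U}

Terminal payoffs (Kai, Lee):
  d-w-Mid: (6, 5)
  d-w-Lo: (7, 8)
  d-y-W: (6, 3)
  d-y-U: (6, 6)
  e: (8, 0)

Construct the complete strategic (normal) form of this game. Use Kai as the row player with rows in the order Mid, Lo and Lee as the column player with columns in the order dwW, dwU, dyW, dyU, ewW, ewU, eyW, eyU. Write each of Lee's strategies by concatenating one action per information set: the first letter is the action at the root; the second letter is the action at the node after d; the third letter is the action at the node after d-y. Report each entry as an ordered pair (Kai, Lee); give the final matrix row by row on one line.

          dwW      dwU      dyW      dyU      ewW      ewU      eyW      eyU
 Mid    (6,5)    (6,5)    (6,3)    (6,6)    (8,0)    (8,0)    (8,0)    (8,0)
  Lo    (7,8)    (7,8)    (6,3)    (6,6)    (8,0)    (8,0)    (8,0)    (8,0)

Mid: (6,5) (6,5) (6,3) (6,6) (8,0) (8,0) (8,0) (8,0) | Lo: (7,8) (7,8) (6,3) (6,6) (8,0) (8,0) (8,0) (8,0)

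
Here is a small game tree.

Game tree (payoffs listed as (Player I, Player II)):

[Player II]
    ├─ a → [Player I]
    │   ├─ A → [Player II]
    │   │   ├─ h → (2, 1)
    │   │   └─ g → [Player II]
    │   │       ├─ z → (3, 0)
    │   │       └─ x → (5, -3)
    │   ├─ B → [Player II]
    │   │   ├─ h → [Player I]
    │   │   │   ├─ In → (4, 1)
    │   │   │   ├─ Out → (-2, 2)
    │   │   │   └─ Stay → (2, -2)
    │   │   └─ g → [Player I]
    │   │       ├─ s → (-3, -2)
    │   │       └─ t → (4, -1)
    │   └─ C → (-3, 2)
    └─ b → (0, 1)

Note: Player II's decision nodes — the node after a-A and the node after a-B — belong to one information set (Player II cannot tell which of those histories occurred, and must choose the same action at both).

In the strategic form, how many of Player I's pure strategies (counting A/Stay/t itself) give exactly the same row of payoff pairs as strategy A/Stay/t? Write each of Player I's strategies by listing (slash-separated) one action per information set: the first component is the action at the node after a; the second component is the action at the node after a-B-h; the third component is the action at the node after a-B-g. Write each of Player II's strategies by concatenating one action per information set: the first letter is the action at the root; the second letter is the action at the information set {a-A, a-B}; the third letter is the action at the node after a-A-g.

Row for A/Stay/t (columns ahz, ahx, agz, agx, bhz, bhx, bgz, bgx): (2,1) (2,1) (3,0) (5,-3) (0,1) (0,1) (0,1) (0,1).
Under A/Stay/t, Player I's choice at the node after a-B-h and at the node after a-B-g can never be reached regardless of what Player II does, so varying those choices leaves every outcome unchanged.
Holding the reachable choices fixed and varying the unreachable ones freely already gives 3 × 2 = 6 equivalent strategies.
No other strategy reproduces this row, so those 6 are the full class: A/In/s, A/In/t, A/Out/s, A/Out/t, A/Stay/s, A/Stay/t.

6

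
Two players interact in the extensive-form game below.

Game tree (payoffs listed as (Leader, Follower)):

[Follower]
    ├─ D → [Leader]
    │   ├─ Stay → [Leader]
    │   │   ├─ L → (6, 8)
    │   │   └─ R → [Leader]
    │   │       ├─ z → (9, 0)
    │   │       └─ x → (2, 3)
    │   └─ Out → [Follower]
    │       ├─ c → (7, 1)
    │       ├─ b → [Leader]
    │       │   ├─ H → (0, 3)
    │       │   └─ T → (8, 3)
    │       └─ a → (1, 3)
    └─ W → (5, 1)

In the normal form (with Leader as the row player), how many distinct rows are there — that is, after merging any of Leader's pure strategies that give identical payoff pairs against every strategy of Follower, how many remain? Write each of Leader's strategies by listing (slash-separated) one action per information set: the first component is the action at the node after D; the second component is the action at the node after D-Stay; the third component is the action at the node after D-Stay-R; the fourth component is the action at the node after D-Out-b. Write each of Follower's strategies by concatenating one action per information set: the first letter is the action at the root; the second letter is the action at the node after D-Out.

5

Leader has 16 pure strategies: Stay/L/z/H, Stay/L/z/T, Stay/L/x/H, Stay/L/x/T, Stay/R/z/H, Stay/R/z/T, Stay/R/x/H, Stay/R/x/T, Out/L/z/H, Out/L/z/T, Out/L/x/H, Out/L/x/T, Out/R/z/H, Out/R/z/T, Out/R/x/H, Out/R/x/T. Columns: Dc, Db, Da, Wc, Wb, Wa.
{Stay/L/z/H, Stay/L/z/T, Stay/L/x/H, Stay/L/x/T} → row (6,8) (6,8) (6,8) (5,1) (5,1) (5,1)
{Stay/R/z/H, Stay/R/z/T} → row (9,0) (9,0) (9,0) (5,1) (5,1) (5,1)
{Stay/R/x/H, Stay/R/x/T} → row (2,3) (2,3) (2,3) (5,1) (5,1) (5,1)
{Out/L/z/H, Out/L/x/H, Out/R/z/H, Out/R/x/H} → row (7,1) (0,3) (1,3) (5,1) (5,1) (5,1)
{Out/L/z/T, Out/L/x/T, Out/R/z/T, Out/R/x/T} → row (7,1) (8,3) (1,3) (5,1) (5,1) (5,1)
That's 5 distinct rows out of 16 strategies.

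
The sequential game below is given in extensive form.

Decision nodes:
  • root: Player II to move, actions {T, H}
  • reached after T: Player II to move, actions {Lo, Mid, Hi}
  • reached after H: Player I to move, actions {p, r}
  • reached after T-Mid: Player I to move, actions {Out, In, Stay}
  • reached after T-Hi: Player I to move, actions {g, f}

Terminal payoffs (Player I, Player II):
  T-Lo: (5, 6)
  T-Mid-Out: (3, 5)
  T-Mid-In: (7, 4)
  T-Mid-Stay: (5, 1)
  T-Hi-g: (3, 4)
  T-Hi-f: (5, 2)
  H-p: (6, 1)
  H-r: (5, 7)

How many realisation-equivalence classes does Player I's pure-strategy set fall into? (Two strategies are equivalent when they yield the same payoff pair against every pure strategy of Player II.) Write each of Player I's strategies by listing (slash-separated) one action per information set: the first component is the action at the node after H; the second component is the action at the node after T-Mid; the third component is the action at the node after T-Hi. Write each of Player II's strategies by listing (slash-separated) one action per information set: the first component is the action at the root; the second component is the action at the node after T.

Player I has 12 pure strategies: p/Out/g, p/Out/f, p/In/g, p/In/f, p/Stay/g, p/Stay/f, r/Out/g, r/Out/f, r/In/g, r/In/f, r/Stay/g, r/Stay/f. Columns: T/Lo, T/Mid, T/Hi, H/Lo, H/Mid, H/Hi.
{p/Out/g} → row (5,6) (3,5) (3,4) (6,1) (6,1) (6,1)
{p/Out/f} → row (5,6) (3,5) (5,2) (6,1) (6,1) (6,1)
{p/In/g} → row (5,6) (7,4) (3,4) (6,1) (6,1) (6,1)
{p/In/f} → row (5,6) (7,4) (5,2) (6,1) (6,1) (6,1)
{p/Stay/g} → row (5,6) (5,1) (3,4) (6,1) (6,1) (6,1)
{p/Stay/f} → row (5,6) (5,1) (5,2) (6,1) (6,1) (6,1)
{r/Out/g} → row (5,6) (3,5) (3,4) (5,7) (5,7) (5,7)
{r/Out/f} → row (5,6) (3,5) (5,2) (5,7) (5,7) (5,7)
{r/In/g} → row (5,6) (7,4) (3,4) (5,7) (5,7) (5,7)
{r/In/f} → row (5,6) (7,4) (5,2) (5,7) (5,7) (5,7)
{r/Stay/g} → row (5,6) (5,1) (3,4) (5,7) (5,7) (5,7)
{r/Stay/f} → row (5,6) (5,1) (5,2) (5,7) (5,7) (5,7)
That's 12 distinct rows out of 12 strategies.

12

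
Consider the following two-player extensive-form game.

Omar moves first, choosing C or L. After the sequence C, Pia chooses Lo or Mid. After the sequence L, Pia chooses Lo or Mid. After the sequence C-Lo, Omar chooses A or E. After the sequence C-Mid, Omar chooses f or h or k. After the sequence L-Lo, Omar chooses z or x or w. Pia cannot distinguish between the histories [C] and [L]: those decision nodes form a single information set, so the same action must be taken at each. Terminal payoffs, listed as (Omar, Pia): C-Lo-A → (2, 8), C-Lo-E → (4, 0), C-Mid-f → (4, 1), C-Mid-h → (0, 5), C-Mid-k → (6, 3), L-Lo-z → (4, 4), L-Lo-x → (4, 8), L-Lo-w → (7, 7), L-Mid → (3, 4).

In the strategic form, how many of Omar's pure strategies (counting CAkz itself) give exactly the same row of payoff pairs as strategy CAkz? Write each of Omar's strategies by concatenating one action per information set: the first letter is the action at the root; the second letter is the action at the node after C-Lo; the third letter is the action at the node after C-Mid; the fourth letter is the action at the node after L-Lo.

3

Row for CAkz (columns Lo, Mid): (2,8) (6,3).
Under CAkz, Omar's choice at the node after L-Lo can never be reached regardless of what Pia does, so varying those choices leaves every outcome unchanged.
Holding the reachable choices fixed and varying the unreachable one freely already gives 3 equivalent strategies.
No other strategy reproduces this row, so those 3 are the full class: CAkz, CAkx, CAkw.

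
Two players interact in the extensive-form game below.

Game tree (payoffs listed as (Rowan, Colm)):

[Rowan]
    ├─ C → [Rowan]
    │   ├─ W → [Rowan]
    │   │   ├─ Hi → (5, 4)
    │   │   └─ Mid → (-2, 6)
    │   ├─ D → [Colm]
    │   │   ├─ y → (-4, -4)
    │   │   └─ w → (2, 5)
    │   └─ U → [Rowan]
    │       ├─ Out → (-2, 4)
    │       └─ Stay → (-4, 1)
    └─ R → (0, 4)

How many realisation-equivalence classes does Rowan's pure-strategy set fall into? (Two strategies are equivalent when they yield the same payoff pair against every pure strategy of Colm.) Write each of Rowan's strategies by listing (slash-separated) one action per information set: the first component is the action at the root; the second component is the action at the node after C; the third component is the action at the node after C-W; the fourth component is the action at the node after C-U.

Rowan has 24 pure strategies: C/W/Hi/Out, C/W/Hi/Stay, C/W/Mid/Out, C/W/Mid/Stay, C/D/Hi/Out, C/D/Hi/Stay, C/D/Mid/Out, C/D/Mid/Stay, C/U/Hi/Out, C/U/Hi/Stay, C/U/Mid/Out, C/U/Mid/Stay, R/W/Hi/Out, R/W/Hi/Stay, R/W/Mid/Out, R/W/Mid/Stay, R/D/Hi/Out, R/D/Hi/Stay, R/D/Mid/Out, R/D/Mid/Stay, R/U/Hi/Out, R/U/Hi/Stay, R/U/Mid/Out, R/U/Mid/Stay. Columns: y, w.
{C/W/Hi/Out, C/W/Hi/Stay} → row (5,4) (5,4)
{C/W/Mid/Out, C/W/Mid/Stay} → row (-2,6) (-2,6)
{C/D/Hi/Out, C/D/Hi/Stay, C/D/Mid/Out, C/D/Mid/Stay} → row (-4,-4) (2,5)
{C/U/Hi/Out, C/U/Mid/Out} → row (-2,4) (-2,4)
{C/U/Hi/Stay, C/U/Mid/Stay} → row (-4,1) (-4,1)
{R/W/Hi/Out, R/W/Hi/Stay, R/W/Mid/Out, R/W/Mid/Stay, R/D/Hi/Out, R/D/Hi/Stay, R/D/Mid/Out, R/D/Mid/Stay, R/U/Hi/Out, R/U/Hi/Stay, R/U/Mid/Out, R/U/Mid/Stay} → row (0,4) (0,4)
That's 6 distinct rows out of 24 strategies.

6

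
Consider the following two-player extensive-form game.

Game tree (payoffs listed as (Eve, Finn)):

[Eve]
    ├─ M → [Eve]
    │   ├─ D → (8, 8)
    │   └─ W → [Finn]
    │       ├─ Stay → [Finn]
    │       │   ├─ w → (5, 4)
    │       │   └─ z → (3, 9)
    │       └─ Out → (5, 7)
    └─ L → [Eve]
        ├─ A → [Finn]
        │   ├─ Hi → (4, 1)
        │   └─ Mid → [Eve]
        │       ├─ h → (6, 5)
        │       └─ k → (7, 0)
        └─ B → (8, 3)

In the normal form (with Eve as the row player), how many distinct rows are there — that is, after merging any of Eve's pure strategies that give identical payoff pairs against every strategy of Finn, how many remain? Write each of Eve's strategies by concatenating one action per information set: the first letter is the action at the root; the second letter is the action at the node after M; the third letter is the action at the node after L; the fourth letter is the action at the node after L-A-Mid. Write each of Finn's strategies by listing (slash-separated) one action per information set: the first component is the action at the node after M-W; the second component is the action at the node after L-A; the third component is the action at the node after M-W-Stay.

5

Eve has 16 pure strategies: MDAh, MDAk, MDBh, MDBk, MWAh, MWAk, MWBh, MWBk, LDAh, LDAk, LDBh, LDBk, LWAh, LWAk, LWBh, LWBk. Columns: Stay/Hi/w, Stay/Hi/z, Stay/Mid/w, Stay/Mid/z, Out/Hi/w, Out/Hi/z, Out/Mid/w, Out/Mid/z.
{MDAh, MDAk, MDBh, MDBk} → row (8,8) (8,8) (8,8) (8,8) (8,8) (8,8) (8,8) (8,8)
{MWAh, MWAk, MWBh, MWBk} → row (5,4) (3,9) (5,4) (3,9) (5,7) (5,7) (5,7) (5,7)
{LDAh, LWAh} → row (4,1) (4,1) (6,5) (6,5) (4,1) (4,1) (6,5) (6,5)
{LDAk, LWAk} → row (4,1) (4,1) (7,0) (7,0) (4,1) (4,1) (7,0) (7,0)
{LDBh, LDBk, LWBh, LWBk} → row (8,3) (8,3) (8,3) (8,3) (8,3) (8,3) (8,3) (8,3)
That's 5 distinct rows out of 16 strategies.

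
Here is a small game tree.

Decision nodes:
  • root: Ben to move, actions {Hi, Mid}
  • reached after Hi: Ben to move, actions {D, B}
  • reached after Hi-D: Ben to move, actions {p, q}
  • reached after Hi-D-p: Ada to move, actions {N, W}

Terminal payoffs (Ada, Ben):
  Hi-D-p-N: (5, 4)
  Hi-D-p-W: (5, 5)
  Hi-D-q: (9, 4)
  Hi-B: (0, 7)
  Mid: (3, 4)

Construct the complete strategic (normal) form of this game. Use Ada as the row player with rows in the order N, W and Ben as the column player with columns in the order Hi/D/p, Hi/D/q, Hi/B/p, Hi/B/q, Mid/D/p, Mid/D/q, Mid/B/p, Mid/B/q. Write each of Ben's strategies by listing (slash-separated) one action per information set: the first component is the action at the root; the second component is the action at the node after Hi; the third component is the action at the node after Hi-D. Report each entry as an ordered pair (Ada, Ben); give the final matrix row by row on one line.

N: (5,4) (9,4) (0,7) (0,7) (3,4) (3,4) (3,4) (3,4) | W: (5,5) (9,4) (0,7) (0,7) (3,4) (3,4) (3,4) (3,4)

       Hi/D/p   Hi/D/q   Hi/B/p   Hi/B/q  Mid/D/p  Mid/D/q  Mid/B/p  Mid/B/q
   N    (5,4)    (9,4)    (0,7)    (0,7)    (3,4)    (3,4)    (3,4)    (3,4)
   W    (5,5)    (9,4)    (0,7)    (0,7)    (3,4)    (3,4)    (3,4)    (3,4)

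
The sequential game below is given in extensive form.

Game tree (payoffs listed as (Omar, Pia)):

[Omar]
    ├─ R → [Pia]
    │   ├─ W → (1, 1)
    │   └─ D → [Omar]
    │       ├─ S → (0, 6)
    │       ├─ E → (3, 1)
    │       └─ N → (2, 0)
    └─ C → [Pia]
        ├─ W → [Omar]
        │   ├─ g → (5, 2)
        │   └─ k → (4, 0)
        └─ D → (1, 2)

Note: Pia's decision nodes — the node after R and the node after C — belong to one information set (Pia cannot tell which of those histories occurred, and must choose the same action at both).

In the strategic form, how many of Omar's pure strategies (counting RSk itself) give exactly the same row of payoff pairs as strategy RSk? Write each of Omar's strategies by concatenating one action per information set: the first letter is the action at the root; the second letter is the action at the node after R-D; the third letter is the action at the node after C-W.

2

Row for RSk (columns W, D): (1,1) (0,6).
Under RSk, Omar's choice at the node after C-W can never be reached regardless of what Pia does, so varying those choices leaves every outcome unchanged.
Holding the reachable choices fixed and varying the unreachable one freely already gives 2 equivalent strategies.
No other strategy reproduces this row, so those 2 are the full class: RSg, RSk.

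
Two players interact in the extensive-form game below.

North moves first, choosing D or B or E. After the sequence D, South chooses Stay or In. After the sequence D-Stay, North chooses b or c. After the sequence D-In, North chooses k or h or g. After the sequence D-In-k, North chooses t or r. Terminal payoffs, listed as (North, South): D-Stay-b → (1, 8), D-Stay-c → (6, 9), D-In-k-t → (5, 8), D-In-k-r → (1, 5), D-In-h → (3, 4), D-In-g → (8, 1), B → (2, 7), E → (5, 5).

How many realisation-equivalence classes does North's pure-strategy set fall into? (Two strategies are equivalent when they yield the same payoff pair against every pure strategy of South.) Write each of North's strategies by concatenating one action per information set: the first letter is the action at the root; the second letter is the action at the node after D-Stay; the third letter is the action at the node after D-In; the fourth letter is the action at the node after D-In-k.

North has 36 pure strategies: Dbkt, Dbkr, Dbht, Dbhr, Dbgt, Dbgr, Dckt, Dckr, Dcht, Dchr, Dcgt, Dcgr, Bbkt, Bbkr, Bbht, Bbhr, Bbgt, Bbgr, Bckt, Bckr, Bcht, Bchr, Bcgt, Bcgr, Ebkt, Ebkr, Ebht, Ebhr, Ebgt, Ebgr, Eckt, Eckr, Echt, Echr, Ecgt, Ecgr. Columns: Stay, In.
{Dbkt} → row (1,8) (5,8)
{Dbkr} → row (1,8) (1,5)
{Dbht, Dbhr} → row (1,8) (3,4)
{Dbgt, Dbgr} → row (1,8) (8,1)
{Dckt} → row (6,9) (5,8)
{Dckr} → row (6,9) (1,5)
{Dcht, Dchr} → row (6,9) (3,4)
{Dcgt, Dcgr} → row (6,9) (8,1)
{Bbkt, Bbkr, Bbht, Bbhr, Bbgt, Bbgr, Bckt, Bckr, Bcht, Bchr, Bcgt, Bcgr} → row (2,7) (2,7)
{Ebkt, Ebkr, Ebht, Ebhr, Ebgt, Ebgr, Eckt, Eckr, Echt, Echr, Ecgt, Ecgr} → row (5,5) (5,5)
That's 10 distinct rows out of 36 strategies.

10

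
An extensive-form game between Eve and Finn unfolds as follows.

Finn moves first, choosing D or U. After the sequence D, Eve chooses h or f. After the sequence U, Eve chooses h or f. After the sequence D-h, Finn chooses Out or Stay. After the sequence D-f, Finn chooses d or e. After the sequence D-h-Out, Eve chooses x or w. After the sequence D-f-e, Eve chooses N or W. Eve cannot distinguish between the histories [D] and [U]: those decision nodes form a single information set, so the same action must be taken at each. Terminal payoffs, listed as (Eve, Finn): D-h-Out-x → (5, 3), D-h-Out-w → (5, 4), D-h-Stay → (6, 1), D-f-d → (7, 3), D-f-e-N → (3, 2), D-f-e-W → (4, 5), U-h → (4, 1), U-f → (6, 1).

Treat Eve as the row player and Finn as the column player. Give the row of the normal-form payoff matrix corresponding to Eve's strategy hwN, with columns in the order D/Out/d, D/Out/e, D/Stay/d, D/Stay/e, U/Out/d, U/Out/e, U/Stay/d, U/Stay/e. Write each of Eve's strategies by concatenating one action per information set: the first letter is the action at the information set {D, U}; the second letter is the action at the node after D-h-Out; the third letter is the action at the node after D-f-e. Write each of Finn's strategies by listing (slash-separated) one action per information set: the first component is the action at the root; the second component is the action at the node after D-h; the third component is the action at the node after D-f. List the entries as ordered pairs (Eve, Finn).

vs D/Out/d: Finn plays D → Eve plays h at [D] → Finn plays Out at [D-h] → Eve plays w at [D-h-Out] → (5, 4)
vs D/Out/e: Finn plays D → Eve plays h at [D] → Finn plays Out at [D-h] → Eve plays w at [D-h-Out] → (5, 4)
vs D/Stay/d: Finn plays D → Eve plays h at [D] → Finn plays Stay at [D-h] → (6, 1)
vs D/Stay/e: Finn plays D → Eve plays h at [D] → Finn plays Stay at [D-h] → (6, 1)
vs U/Out/d: Finn plays U → Eve plays h at [U] → (4, 1)
vs U/Out/e: Finn plays U → Eve plays h at [U] → (4, 1)
vs U/Stay/d: Finn plays U → Eve plays h at [U] → (4, 1)
vs U/Stay/e: Finn plays U → Eve plays h at [U] → (4, 1)

(5,4) (5,4) (6,1) (6,1) (4,1) (4,1) (4,1) (4,1)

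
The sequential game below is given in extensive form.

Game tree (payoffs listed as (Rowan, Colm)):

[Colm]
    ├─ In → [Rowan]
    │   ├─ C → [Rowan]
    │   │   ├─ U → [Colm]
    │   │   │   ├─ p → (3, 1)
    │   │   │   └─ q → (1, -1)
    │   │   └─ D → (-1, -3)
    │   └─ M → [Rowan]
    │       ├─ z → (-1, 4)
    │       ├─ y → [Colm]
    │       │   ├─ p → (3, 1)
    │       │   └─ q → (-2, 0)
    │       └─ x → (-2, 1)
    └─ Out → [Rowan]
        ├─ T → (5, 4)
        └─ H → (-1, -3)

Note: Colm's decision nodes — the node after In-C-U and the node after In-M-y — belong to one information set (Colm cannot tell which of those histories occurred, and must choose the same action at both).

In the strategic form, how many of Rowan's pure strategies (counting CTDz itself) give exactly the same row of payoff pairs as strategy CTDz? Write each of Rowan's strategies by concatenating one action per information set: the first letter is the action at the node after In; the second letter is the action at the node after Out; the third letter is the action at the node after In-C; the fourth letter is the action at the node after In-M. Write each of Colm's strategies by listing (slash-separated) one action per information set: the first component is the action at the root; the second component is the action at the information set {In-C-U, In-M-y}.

3

Row for CTDz (columns In/p, In/q, Out/p, Out/q): (-1,-3) (-1,-3) (5,4) (5,4).
Under CTDz, Rowan's choice at the node after In-M can never be reached regardless of what Colm does, so varying those choices leaves every outcome unchanged.
Holding the reachable choices fixed and varying the unreachable one freely already gives 3 equivalent strategies.
No other strategy reproduces this row, so those 3 are the full class: CTDz, CTDy, CTDx.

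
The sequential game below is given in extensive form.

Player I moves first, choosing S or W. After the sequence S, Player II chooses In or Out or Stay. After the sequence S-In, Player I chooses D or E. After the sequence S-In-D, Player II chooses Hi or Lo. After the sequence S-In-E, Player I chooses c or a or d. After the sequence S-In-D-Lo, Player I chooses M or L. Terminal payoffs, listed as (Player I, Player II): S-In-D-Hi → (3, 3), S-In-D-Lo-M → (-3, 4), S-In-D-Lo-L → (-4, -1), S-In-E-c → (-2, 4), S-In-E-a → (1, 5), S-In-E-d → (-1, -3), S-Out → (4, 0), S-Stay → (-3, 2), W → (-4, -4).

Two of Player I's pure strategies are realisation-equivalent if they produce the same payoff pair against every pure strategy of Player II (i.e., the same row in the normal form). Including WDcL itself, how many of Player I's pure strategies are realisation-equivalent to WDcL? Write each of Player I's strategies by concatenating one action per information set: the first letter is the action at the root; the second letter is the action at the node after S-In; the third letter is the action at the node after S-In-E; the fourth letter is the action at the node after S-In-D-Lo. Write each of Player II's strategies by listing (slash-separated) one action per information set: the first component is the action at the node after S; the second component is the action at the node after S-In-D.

Row for WDcL (columns In/Hi, In/Lo, Out/Hi, Out/Lo, Stay/Hi, Stay/Lo): (-4,-4) (-4,-4) (-4,-4) (-4,-4) (-4,-4) (-4,-4).
Under WDcL, Player I's choice at the node after S-In and at the node after S-In-E and at the node after S-In-D-Lo can never be reached regardless of what Player II does, so varying those choices leaves every outcome unchanged.
Holding the reachable choices fixed and varying the unreachable ones freely already gives 2 × 3 × 2 = 12 equivalent strategies.
No other strategy reproduces this row, so those 12 are the full class: WDcM, WDcL, WDaM, WDaL, WDdM, WDdL, WEcM, WEcL, WEaM, WEaL, WEdM, WEdL.

12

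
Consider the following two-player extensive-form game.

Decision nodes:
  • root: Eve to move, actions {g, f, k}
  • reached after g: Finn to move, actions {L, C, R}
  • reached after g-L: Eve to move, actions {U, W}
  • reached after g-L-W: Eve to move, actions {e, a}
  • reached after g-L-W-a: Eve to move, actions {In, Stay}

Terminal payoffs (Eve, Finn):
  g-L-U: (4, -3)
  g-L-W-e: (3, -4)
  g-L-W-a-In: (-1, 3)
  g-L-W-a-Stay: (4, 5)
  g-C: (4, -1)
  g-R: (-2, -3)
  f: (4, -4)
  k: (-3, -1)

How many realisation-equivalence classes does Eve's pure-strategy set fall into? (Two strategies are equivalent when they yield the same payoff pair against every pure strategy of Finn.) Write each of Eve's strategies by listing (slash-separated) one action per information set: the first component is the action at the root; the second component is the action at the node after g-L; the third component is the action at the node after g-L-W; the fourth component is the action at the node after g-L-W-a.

Eve has 24 pure strategies: g/U/e/In, g/U/e/Stay, g/U/a/In, g/U/a/Stay, g/W/e/In, g/W/e/Stay, g/W/a/In, g/W/a/Stay, f/U/e/In, f/U/e/Stay, f/U/a/In, f/U/a/Stay, f/W/e/In, f/W/e/Stay, f/W/a/In, f/W/a/Stay, k/U/e/In, k/U/e/Stay, k/U/a/In, k/U/a/Stay, k/W/e/In, k/W/e/Stay, k/W/a/In, k/W/a/Stay. Columns: L, C, R.
{g/U/e/In, g/U/e/Stay, g/U/a/In, g/U/a/Stay} → row (4,-3) (4,-1) (-2,-3)
{g/W/e/In, g/W/e/Stay} → row (3,-4) (4,-1) (-2,-3)
{g/W/a/In} → row (-1,3) (4,-1) (-2,-3)
{g/W/a/Stay} → row (4,5) (4,-1) (-2,-3)
{f/U/e/In, f/U/e/Stay, f/U/a/In, f/U/a/Stay, f/W/e/In, f/W/e/Stay, f/W/a/In, f/W/a/Stay} → row (4,-4) (4,-4) (4,-4)
{k/U/e/In, k/U/e/Stay, k/U/a/In, k/U/a/Stay, k/W/e/In, k/W/e/Stay, k/W/a/In, k/W/a/Stay} → row (-3,-1) (-3,-1) (-3,-1)
That's 6 distinct rows out of 24 strategies.

6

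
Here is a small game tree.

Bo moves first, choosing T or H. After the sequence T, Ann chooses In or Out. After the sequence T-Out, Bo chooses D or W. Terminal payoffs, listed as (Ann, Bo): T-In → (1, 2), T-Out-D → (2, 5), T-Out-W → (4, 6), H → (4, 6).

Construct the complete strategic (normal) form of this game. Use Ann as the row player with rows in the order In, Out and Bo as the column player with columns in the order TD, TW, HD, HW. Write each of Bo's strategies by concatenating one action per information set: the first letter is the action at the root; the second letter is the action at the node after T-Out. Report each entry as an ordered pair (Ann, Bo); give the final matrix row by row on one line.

Row In: TD→(1,2), TW→(1,2), HD→(4,6), HW→(4,6)
Row Out: TD→(2,5), TW→(4,6), HD→(4,6), HW→(4,6)

In: (1,2) (1,2) (4,6) (4,6) | Out: (2,5) (4,6) (4,6) (4,6)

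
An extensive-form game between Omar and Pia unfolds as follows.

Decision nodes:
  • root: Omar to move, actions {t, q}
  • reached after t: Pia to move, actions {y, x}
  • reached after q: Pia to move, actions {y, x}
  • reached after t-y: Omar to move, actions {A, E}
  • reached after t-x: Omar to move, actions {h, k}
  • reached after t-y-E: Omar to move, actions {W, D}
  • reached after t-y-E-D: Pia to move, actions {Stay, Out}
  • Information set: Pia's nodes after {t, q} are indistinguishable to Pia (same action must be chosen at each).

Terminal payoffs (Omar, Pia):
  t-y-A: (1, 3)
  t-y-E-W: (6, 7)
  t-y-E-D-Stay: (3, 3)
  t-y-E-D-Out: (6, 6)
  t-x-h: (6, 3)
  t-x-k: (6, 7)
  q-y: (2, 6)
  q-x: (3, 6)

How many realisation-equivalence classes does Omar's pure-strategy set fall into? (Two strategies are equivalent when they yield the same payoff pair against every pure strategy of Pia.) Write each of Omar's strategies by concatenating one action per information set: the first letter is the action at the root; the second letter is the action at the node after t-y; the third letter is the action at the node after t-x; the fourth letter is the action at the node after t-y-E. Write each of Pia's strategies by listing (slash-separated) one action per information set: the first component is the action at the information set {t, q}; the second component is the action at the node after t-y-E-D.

Omar has 16 pure strategies: tAhW, tAhD, tAkW, tAkD, tEhW, tEhD, tEkW, tEkD, qAhW, qAhD, qAkW, qAkD, qEhW, qEhD, qEkW, qEkD. Columns: y/Stay, y/Out, x/Stay, x/Out.
{tAhW, tAhD} → row (1,3) (1,3) (6,3) (6,3)
{tAkW, tAkD} → row (1,3) (1,3) (6,7) (6,7)
{tEhW} → row (6,7) (6,7) (6,3) (6,3)
{tEhD} → row (3,3) (6,6) (6,3) (6,3)
{tEkW} → row (6,7) (6,7) (6,7) (6,7)
{tEkD} → row (3,3) (6,6) (6,7) (6,7)
{qAhW, qAhD, qAkW, qAkD, qEhW, qEhD, qEkW, qEkD} → row (2,6) (2,6) (3,6) (3,6)
That's 7 distinct rows out of 16 strategies.

7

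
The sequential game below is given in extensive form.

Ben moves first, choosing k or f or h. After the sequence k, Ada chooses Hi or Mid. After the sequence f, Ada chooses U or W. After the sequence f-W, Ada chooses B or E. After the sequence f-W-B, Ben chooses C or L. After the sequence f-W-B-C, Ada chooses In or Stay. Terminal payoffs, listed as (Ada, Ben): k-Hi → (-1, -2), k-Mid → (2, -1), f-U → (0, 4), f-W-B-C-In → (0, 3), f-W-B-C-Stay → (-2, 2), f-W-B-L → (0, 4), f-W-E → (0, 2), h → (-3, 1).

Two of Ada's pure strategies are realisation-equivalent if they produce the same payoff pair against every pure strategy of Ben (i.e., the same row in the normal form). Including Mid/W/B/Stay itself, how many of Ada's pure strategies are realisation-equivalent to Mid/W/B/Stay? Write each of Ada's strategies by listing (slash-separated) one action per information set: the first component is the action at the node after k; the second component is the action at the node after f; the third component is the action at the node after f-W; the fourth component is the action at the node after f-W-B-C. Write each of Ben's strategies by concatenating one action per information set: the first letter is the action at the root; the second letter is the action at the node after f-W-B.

Row for Mid/W/B/Stay (columns kC, kL, fC, fL, hC, hL): (2,-1) (2,-1) (-2,2) (0,4) (-3,1) (-3,1).
Every one of Ada's information sets is on the play path for some reply by Ben when Ada follows Mid/W/B/Stay.
Changing the action at any of them therefore changes at least one column, so only Mid/W/B/Stay itself gives this row.

1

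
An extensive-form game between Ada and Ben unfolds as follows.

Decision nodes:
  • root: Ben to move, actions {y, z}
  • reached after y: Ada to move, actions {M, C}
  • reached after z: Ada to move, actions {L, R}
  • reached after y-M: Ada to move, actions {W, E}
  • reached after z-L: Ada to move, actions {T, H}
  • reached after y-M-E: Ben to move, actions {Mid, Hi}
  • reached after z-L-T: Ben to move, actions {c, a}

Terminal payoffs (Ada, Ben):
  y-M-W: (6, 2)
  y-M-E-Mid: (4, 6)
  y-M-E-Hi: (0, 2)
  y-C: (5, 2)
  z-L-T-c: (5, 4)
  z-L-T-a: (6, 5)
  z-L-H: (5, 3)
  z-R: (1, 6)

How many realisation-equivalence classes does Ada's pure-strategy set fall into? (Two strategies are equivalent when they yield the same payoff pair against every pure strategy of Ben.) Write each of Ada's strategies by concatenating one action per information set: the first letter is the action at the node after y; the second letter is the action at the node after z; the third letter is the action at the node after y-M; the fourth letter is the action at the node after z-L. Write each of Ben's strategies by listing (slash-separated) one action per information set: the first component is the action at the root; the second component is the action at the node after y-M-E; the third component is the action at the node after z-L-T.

Ada has 16 pure strategies: MLWT, MLWH, MLET, MLEH, MRWT, MRWH, MRET, MREH, CLWT, CLWH, CLET, CLEH, CRWT, CRWH, CRET, CREH. Columns: y/Mid/c, y/Mid/a, y/Hi/c, y/Hi/a, z/Mid/c, z/Mid/a, z/Hi/c, z/Hi/a.
{MLWT} → row (6,2) (6,2) (6,2) (6,2) (5,4) (6,5) (5,4) (6,5)
{MLWH} → row (6,2) (6,2) (6,2) (6,2) (5,3) (5,3) (5,3) (5,3)
{MLET} → row (4,6) (4,6) (0,2) (0,2) (5,4) (6,5) (5,4) (6,5)
{MLEH} → row (4,6) (4,6) (0,2) (0,2) (5,3) (5,3) (5,3) (5,3)
{MRWT, MRWH} → row (6,2) (6,2) (6,2) (6,2) (1,6) (1,6) (1,6) (1,6)
{MRET, MREH} → row (4,6) (4,6) (0,2) (0,2) (1,6) (1,6) (1,6) (1,6)
{CLWT, CLET} → row (5,2) (5,2) (5,2) (5,2) (5,4) (6,5) (5,4) (6,5)
{CLWH, CLEH} → row (5,2) (5,2) (5,2) (5,2) (5,3) (5,3) (5,3) (5,3)
{CRWT, CRWH, CRET, CREH} → row (5,2) (5,2) (5,2) (5,2) (1,6) (1,6) (1,6) (1,6)
That's 9 distinct rows out of 16 strategies.

9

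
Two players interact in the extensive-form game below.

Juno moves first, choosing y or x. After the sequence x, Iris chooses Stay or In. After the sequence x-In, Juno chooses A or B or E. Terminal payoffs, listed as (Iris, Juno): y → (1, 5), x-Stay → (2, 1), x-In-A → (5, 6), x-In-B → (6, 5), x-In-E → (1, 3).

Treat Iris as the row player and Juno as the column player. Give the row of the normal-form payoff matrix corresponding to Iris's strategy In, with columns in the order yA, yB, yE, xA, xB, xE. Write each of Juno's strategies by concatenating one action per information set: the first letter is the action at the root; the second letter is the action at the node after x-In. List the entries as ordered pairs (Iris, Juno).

(1,5) (1,5) (1,5) (5,6) (6,5) (1,3)

vs yA: Juno plays y → (1, 5)
vs yB: Juno plays y → (1, 5)
vs yE: Juno plays y → (1, 5)
vs xA: Juno plays x → Iris plays In at [x] → Juno plays A at [x-In] → (5, 6)
vs xB: Juno plays x → Iris plays In at [x] → Juno plays B at [x-In] → (6, 5)
vs xE: Juno plays x → Iris plays In at [x] → Juno plays E at [x-In] → (1, 3)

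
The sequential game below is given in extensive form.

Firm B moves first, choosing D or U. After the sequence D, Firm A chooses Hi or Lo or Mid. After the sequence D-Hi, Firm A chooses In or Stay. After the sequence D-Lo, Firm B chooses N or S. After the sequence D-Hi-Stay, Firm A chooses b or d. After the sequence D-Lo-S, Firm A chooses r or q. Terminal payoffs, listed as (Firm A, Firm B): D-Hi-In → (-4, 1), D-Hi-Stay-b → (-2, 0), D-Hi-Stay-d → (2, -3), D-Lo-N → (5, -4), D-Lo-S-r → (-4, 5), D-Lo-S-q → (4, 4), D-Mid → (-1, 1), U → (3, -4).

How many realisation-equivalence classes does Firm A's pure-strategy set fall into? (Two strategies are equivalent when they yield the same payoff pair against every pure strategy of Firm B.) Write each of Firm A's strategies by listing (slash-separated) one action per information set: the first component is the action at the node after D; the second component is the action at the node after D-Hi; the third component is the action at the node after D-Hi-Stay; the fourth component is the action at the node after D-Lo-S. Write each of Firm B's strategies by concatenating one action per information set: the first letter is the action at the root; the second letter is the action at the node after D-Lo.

6

Firm A has 24 pure strategies: Hi/In/b/r, Hi/In/b/q, Hi/In/d/r, Hi/In/d/q, Hi/Stay/b/r, Hi/Stay/b/q, Hi/Stay/d/r, Hi/Stay/d/q, Lo/In/b/r, Lo/In/b/q, Lo/In/d/r, Lo/In/d/q, Lo/Stay/b/r, Lo/Stay/b/q, Lo/Stay/d/r, Lo/Stay/d/q, Mid/In/b/r, Mid/In/b/q, Mid/In/d/r, Mid/In/d/q, Mid/Stay/b/r, Mid/Stay/b/q, Mid/Stay/d/r, Mid/Stay/d/q. Columns: DN, DS, UN, US.
{Hi/In/b/r, Hi/In/b/q, Hi/In/d/r, Hi/In/d/q} → row (-4,1) (-4,1) (3,-4) (3,-4)
{Hi/Stay/b/r, Hi/Stay/b/q} → row (-2,0) (-2,0) (3,-4) (3,-4)
{Hi/Stay/d/r, Hi/Stay/d/q} → row (2,-3) (2,-3) (3,-4) (3,-4)
{Lo/In/b/r, Lo/In/d/r, Lo/Stay/b/r, Lo/Stay/d/r} → row (5,-4) (-4,5) (3,-4) (3,-4)
{Lo/In/b/q, Lo/In/d/q, Lo/Stay/b/q, Lo/Stay/d/q} → row (5,-4) (4,4) (3,-4) (3,-4)
{Mid/In/b/r, Mid/In/b/q, Mid/In/d/r, Mid/In/d/q, Mid/Stay/b/r, Mid/Stay/b/q, Mid/Stay/d/r, Mid/Stay/d/q} → row (-1,1) (-1,1) (3,-4) (3,-4)
That's 6 distinct rows out of 24 strategies.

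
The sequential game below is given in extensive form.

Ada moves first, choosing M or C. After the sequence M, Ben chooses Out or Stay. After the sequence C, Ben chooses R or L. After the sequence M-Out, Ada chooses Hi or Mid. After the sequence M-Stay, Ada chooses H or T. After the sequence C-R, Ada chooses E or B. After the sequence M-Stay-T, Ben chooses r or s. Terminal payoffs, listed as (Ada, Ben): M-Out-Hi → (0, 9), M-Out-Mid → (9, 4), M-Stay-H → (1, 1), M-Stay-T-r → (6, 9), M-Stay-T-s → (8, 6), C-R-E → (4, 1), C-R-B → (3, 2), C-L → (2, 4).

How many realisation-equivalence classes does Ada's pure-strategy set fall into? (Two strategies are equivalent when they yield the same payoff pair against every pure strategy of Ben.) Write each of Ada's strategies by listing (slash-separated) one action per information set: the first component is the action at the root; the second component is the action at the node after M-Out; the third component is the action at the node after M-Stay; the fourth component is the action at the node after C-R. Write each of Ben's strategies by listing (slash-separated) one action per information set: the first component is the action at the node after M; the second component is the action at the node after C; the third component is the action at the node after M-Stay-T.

6

Ada has 16 pure strategies: M/Hi/H/E, M/Hi/H/B, M/Hi/T/E, M/Hi/T/B, M/Mid/H/E, M/Mid/H/B, M/Mid/T/E, M/Mid/T/B, C/Hi/H/E, C/Hi/H/B, C/Hi/T/E, C/Hi/T/B, C/Mid/H/E, C/Mid/H/B, C/Mid/T/E, C/Mid/T/B. Columns: Out/R/r, Out/R/s, Out/L/r, Out/L/s, Stay/R/r, Stay/R/s, Stay/L/r, Stay/L/s.
{M/Hi/H/E, M/Hi/H/B} → row (0,9) (0,9) (0,9) (0,9) (1,1) (1,1) (1,1) (1,1)
{M/Hi/T/E, M/Hi/T/B} → row (0,9) (0,9) (0,9) (0,9) (6,9) (8,6) (6,9) (8,6)
{M/Mid/H/E, M/Mid/H/B} → row (9,4) (9,4) (9,4) (9,4) (1,1) (1,1) (1,1) (1,1)
{M/Mid/T/E, M/Mid/T/B} → row (9,4) (9,4) (9,4) (9,4) (6,9) (8,6) (6,9) (8,6)
{C/Hi/H/E, C/Hi/T/E, C/Mid/H/E, C/Mid/T/E} → row (4,1) (4,1) (2,4) (2,4) (4,1) (4,1) (2,4) (2,4)
{C/Hi/H/B, C/Hi/T/B, C/Mid/H/B, C/Mid/T/B} → row (3,2) (3,2) (2,4) (2,4) (3,2) (3,2) (2,4) (2,4)
That's 6 distinct rows out of 16 strategies.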